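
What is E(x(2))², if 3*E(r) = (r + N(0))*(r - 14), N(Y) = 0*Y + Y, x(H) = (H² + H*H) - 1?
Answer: 2401/9 ≈ 266.78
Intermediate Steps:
x(H) = -1 + 2*H² (x(H) = (H² + H²) - 1 = 2*H² - 1 = -1 + 2*H²)
N(Y) = Y (N(Y) = 0 + Y = Y)
E(r) = r*(-14 + r)/3 (E(r) = ((r + 0)*(r - 14))/3 = (r*(-14 + r))/3 = r*(-14 + r)/3)
E(x(2))² = ((-1 + 2*2²)*(-14 + (-1 + 2*2²))/3)² = ((-1 + 2*4)*(-14 + (-1 + 2*4))/3)² = ((-1 + 8)*(-14 + (-1 + 8))/3)² = ((⅓)*7*(-14 + 7))² = ((⅓)*7*(-7))² = (-49/3)² = 2401/9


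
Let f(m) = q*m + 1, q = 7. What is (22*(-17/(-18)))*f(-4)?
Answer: -561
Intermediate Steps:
f(m) = 1 + 7*m (f(m) = 7*m + 1 = 1 + 7*m)
(22*(-17/(-18)))*f(-4) = (22*(-17/(-18)))*(1 + 7*(-4)) = (22*(-17*(-1/18)))*(1 - 28) = (22*(17/18))*(-27) = (187/9)*(-27) = -561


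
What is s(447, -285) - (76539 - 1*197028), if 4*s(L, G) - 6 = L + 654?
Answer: 483063/4 ≈ 1.2077e+5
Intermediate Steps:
s(L, G) = 165 + L/4 (s(L, G) = 3/2 + (L + 654)/4 = 3/2 + (654 + L)/4 = 3/2 + (327/2 + L/4) = 165 + L/4)
s(447, -285) - (76539 - 1*197028) = (165 + (¼)*447) - (76539 - 1*197028) = (165 + 447/4) - (76539 - 197028) = 1107/4 - 1*(-120489) = 1107/4 + 120489 = 483063/4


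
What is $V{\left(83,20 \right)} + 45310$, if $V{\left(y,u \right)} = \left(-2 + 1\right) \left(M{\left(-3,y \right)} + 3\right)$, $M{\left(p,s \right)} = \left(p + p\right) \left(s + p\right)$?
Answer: $45787$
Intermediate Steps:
$M{\left(p,s \right)} = 2 p \left(p + s\right)$
$V{\left(y,u \right)} = -21 + 6 y$ ($V{\left(y,u \right)} = \left(-2 + 1\right) \left(2 \left(-3\right) \left(-3 + y\right) + 3\right) = - (\left(18 - 6 y\right) + 3) = - (21 - 6 y) = -21 + 6 y$)
$V{\left(83,20 \right)} + 45310 = \left(-21 + 6 \cdot 83\right) + 45310 = \left(-21 + 498\right) + 45310 = 477 + 45310 = 45787$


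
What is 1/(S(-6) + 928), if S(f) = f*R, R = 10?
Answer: 1/868 ≈ 0.0011521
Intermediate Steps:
S(f) = 10*f (S(f) = f*10 = 10*f)
1/(S(-6) + 928) = 1/(10*(-6) + 928) = 1/(-60 + 928) = 1/868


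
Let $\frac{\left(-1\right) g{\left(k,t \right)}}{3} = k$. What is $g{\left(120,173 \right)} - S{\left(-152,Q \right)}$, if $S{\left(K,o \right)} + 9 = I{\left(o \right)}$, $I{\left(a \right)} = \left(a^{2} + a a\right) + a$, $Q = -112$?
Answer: $-25327$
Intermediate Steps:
$g{\left(k,t \right)} = - 3 k$
$I{\left(a \right)} = a + 2 a^{2}$ ($I{\left(a \right)} = \left(a^{2} + a^{2}\right) + a = 2 a^{2} + a = a + 2 a^{2}$)
$S{\left(K,o \right)} = -9 + o \left(1 + 2 o\right)$
$g{\left(120,173 \right)} - S{\left(-152,Q \right)} = \left(-3\right) 120 - \left(-9 - 112 \left(1 + 2 \left(-112\right)\right)\right) = -360 - \left(-9 - 112 \left(1 - 224\right)\right) = -360 - \left(-9 - -24976\right) = -360 - \left(-9 + 24976\right) = -360 - 24967 = -25327$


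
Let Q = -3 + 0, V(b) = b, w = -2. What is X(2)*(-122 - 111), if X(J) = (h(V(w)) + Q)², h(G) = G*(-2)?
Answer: -233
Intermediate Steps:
Q = -3
h(G) = -2*G
X(J) = 1 (X(J) = (-2*(-2) - 3)² = (4 - 3)² = 1² = 1)
X(2)*(-122 - 111) = 1*(-122 - 111) = 1*(-233) = -233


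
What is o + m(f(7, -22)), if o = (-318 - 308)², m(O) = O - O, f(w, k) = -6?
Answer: 391876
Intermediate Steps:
m(O) = 0
o = 391876 (o = (-626)² = 391876)
o + m(f(7, -22)) = 391876 + 0 = 391876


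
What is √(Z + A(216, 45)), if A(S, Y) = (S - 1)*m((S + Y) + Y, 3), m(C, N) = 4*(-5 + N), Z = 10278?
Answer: √8558 ≈ 92.509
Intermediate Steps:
m(C, N) = -20 + 4*N
A(S, Y) = 8 - 8*S (A(S, Y) = (S - 1)*(-20 + 4*3) = (-1 + S)*(-20 + 12) = (-1 + S)*(-8) = 8 - 8*S)
√(Z + A(216, 45)) = √(10278 + (8 - 8*216)) = √(10278 + (8 - 1728)) = √(10278 - 1720) = √8558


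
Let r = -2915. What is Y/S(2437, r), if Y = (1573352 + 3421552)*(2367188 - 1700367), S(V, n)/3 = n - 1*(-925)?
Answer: -555117813364/995 ≈ -5.5791e+8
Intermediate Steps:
S(V, n) = 2775 + 3*n (S(V, n) = 3*(n - 1*(-925)) = 3*(n + 925) = 3*(925 + n) = 2775 + 3*n)
Y = 3330706880184 (Y = 4994904*666821 = 3330706880184)
Y/S(2437, r) = 3330706880184/(2775 + 3*(-2915)) = 3330706880184/(2775 - 8745) = 3330706880184/(-5970) = 3330706880184*(-1/5970) = -555117813364/995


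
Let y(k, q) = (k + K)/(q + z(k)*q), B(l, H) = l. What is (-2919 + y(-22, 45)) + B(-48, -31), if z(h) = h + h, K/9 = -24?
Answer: -5740907/1935 ≈ -2966.9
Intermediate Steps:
K = -216 (K = 9*(-24) = -216)
z(h) = 2*h
y(k, q) = (-216 + k)/(q + 2*k*q) (y(k, q) = (k - 216)/(q + (2*k)*q) = (-216 + k)/(q + 2*k*q))
(-2919 + y(-22, 45)) + B(-48, -31) = (-2919 + (-216 - 22)/(45*(1 + 2*(-22)))) - 48 = (-2919 + (1/45)*(-238)/(1 - 44)) - 48 = (-2919 + (1/45)*(-238)/(-43)) - 48 = (-2919 + (1/45)*(-1/43)*(-238)) - 48 = (-2919 + 238/1935) - 48 = -5648027/1935 - 48 = -5740907/1935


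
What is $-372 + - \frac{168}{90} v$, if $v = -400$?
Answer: $\frac{1124}{3} \approx 374.67$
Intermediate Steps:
$-372 + - \frac{168}{90} v = -372 + - \frac{168}{90} \left(-400\right) = -372 + \left(-168\right) \frac{1}{90} \left(-400\right) = -372 - - \frac{2240}{3} = -372 + \frac{2240}{3} = \frac{1124}{3}$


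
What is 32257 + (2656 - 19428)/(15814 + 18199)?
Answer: 156734367/4859 ≈ 32257.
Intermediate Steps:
32257 + (2656 - 19428)/(15814 + 18199) = 32257 - 16772/34013 = 32257 - 16772*1/34013 = 32257 - 2396/4859 = 156734367/4859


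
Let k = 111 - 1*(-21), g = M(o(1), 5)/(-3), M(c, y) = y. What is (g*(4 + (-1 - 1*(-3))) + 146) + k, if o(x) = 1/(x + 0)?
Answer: 268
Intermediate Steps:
o(x) = 1/x
g = -5/3 (g = 5/(-3) = 5*(-⅓) = -5/3 ≈ -1.6667)
k = 132 (k = 111 + 21 = 132)
(g*(4 + (-1 - 1*(-3))) + 146) + k = (-5*(4 + (-1 - 1*(-3)))/3 + 146) + 132 = (-5*(4 + (-1 + 3))/3 + 146) + 132 = (-5*(4 + 2)/3 + 146) + 132 = (-5/3*6 + 146) + 132 = (-10 + 146) + 132 = 136 + 132 = 268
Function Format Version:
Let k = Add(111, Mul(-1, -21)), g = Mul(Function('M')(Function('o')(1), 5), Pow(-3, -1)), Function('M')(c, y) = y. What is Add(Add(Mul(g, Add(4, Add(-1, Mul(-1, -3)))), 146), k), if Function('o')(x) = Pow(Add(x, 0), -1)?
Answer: 268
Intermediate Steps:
Function('o')(x) = Pow(x, -1)
g = Rational(-5, 3) (g = Mul(5, Pow(-3, -1)) = Mul(5, Rational(-1, 3)) = Rational(-5, 3) ≈ -1.6667)
k = 132 (k = Add(111, 21) = 132)
Add(Add(Mul(g, Add(4, Add(-1, Mul(-1, -3)))), 146), k) = Add(Add(Mul(Rational(-5, 3), Add(4, Add(-1, Mul(-1, -3)))), 146), 132) = Add(Add(Mul(Rational(-5, 3), Add(4, Add(-1, 3))), 146), 132) = Add(Add(Mul(Rational(-5, 3), Add(4, 2)), 146), 132) = Add(Add(Mul(Rational(-5, 3), 6), 146), 132) = Add(Add(-10, 146), 132) = Add(136, 132) = 268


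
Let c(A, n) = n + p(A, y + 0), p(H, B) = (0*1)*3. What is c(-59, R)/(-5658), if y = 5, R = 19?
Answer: -19/5658 ≈ -0.0033581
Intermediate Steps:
p(H, B) = 0 (p(H, B) = 0*3 = 0)
c(A, n) = n (c(A, n) = n + 0 = n)
c(-59, R)/(-5658) = 19/(-5658) = 19*(-1/5658) = -19/5658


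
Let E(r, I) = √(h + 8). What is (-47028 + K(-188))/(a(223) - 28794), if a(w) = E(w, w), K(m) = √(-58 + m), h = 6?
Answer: (47028 - I*√246)/(28794 - √14) ≈ 1.6335 - 0.00054478*I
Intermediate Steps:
E(r, I) = √14 (E(r, I) = √(6 + 8) = √14)
a(w) = √14
(-47028 + K(-188))/(a(223) - 28794) = (-47028 + √(-58 - 188))/(√14 - 28794) = (-47028 + √(-246))/(-28794 + √14) = (-47028 + I*√246)/(-28794 + √14)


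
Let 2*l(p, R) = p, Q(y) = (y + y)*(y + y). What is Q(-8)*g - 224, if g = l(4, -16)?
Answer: 288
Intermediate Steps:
Q(y) = 4*y**2 (Q(y) = (2*y)*(2*y) = 4*y**2)
l(p, R) = p/2
g = 2 (g = (1/2)*4 = 2)
Q(-8)*g - 224 = (4*(-8)**2)*2 - 224 = (4*64)*2 - 224 = 256*2 - 224 = 512 - 224 = 288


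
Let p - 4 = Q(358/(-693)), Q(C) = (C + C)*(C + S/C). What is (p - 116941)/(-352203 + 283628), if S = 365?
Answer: 11161607843/6586615035 ≈ 1.6946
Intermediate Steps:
Q(C) = 2*C*(C + 365/C) (Q(C) = (C + C)*(C + 365/C) = (2*C)*(C + 365/C) = 2*C*(C + 365/C))
p = 352759094/480249 (p = 4 + (730 + 2*(358/(-693))²) = 4 + (730 + 2*(358*(-1/693))²) = 4 + (730 + 2*(-358/693)²) = 4 + (730 + 2*(128164/480249)) = 4 + (730 + 256328/480249) = 4 + 350838098/480249 = 352759094/480249 ≈ 734.53)
(p - 116941)/(-352203 + 283628) = (352759094/480249 - 116941)/(-352203 + 283628) = -55808039215/480249/(-68575) = -55808039215/480249*(-1/68575) = 11161607843/6586615035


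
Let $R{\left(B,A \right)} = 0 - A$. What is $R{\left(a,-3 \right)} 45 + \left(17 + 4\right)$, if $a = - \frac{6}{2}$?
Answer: $156$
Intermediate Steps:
$a = -3$ ($a = \left(-6\right) \frac{1}{2} = -3$)
$R{\left(B,A \right)} = - A$
$R{\left(a,-3 \right)} 45 + \left(17 + 4\right) = \left(-1\right) \left(-3\right) 45 + \left(17 + 4\right) = 3 \cdot 45 + 21 = 135 + 21 = 156$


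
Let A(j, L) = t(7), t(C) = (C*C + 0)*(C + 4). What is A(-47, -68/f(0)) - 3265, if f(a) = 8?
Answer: -2726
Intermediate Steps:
t(C) = C²*(4 + C) (t(C) = (C² + 0)*(4 + C) = C²*(4 + C))
A(j, L) = 539 (A(j, L) = 7²*(4 + 7) = 49*11 = 539)
A(-47, -68/f(0)) - 3265 = 539 - 3265 = -2726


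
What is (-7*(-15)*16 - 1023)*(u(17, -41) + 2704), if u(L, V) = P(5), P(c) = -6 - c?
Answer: 1769301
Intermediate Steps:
u(L, V) = -11 (u(L, V) = -6 - 1*5 = -6 - 5 = -11)
(-7*(-15)*16 - 1023)*(u(17, -41) + 2704) = (-7*(-15)*16 - 1023)*(-11 + 2704) = (105*16 - 1023)*2693 = (1680 - 1023)*2693 = 657*2693 = 1769301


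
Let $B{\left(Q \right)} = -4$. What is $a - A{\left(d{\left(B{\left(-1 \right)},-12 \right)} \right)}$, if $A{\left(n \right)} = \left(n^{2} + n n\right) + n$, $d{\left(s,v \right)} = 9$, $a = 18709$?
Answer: $18538$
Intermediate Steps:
$A{\left(n \right)} = n + 2 n^{2}$ ($A{\left(n \right)} = \left(n^{2} + n^{2}\right) + n = 2 n^{2} + n = n + 2 n^{2}$)
$a - A{\left(d{\left(B{\left(-1 \right)},-12 \right)} \right)} = 18709 - 9 \left(1 + 2 \cdot 9\right) = 18709 - 9 \left(1 + 18\right) = 18709 - 9 \cdot 19 = 18709 - 171 = 18538$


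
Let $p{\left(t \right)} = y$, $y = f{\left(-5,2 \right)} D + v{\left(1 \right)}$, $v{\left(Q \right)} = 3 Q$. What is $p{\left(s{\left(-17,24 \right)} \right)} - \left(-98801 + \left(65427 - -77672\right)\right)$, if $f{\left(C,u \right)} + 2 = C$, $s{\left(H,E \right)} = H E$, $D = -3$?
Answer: $-44274$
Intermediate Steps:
$s{\left(H,E \right)} = E H$
$f{\left(C,u \right)} = -2 + C$
$y = 24$ ($y = \left(-2 - 5\right) \left(-3\right) + 3 \cdot 1 = \left(-7\right) \left(-3\right) + 3 = 21 + 3 = 24$)
$p{\left(t \right)} = 24$
$p{\left(s{\left(-17,24 \right)} \right)} - \left(-98801 + \left(65427 - -77672\right)\right) = 24 - \left(-98801 + \left(65427 - -77672\right)\right) = 24 - \left(-98801 + \left(65427 + 77672\right)\right) = 24 - \left(-98801 + 143099\right) = 24 - 44298 = -44274$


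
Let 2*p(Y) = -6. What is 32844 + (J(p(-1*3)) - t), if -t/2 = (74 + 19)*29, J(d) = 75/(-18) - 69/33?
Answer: 2523295/66 ≈ 38232.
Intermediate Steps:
p(Y) = -3 (p(Y) = (½)*(-6) = -3)
J(d) = -413/66 (J(d) = 75*(-1/18) - 69*1/33 = -25/6 - 23/11 = -413/66)
t = -5394 (t = -2*(74 + 19)*29 = -186*29 = -2*2697 = -5394)
32844 + (J(p(-1*3)) - t) = 32844 + (-413/66 - 1*(-5394)) = 32844 + (-413/66 + 5394) = 32844 + 355591/66 = 2523295/66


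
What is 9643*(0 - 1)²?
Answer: 9643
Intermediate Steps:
9643*(0 - 1)² = 9643*(-1)² = 9643*1 = 9643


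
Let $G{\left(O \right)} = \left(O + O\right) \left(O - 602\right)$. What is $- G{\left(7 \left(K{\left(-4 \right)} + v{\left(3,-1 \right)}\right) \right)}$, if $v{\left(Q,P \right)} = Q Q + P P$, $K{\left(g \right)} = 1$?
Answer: $80850$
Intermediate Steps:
$v{\left(Q,P \right)} = P^{2} + Q^{2}$ ($v{\left(Q,P \right)} = Q^{2} + P^{2} = P^{2} + Q^{2}$)
$G{\left(O \right)} = 2 O \left(-602 + O\right)$
$- G{\left(7 \left(K{\left(-4 \right)} + v{\left(3,-1 \right)}\right) \right)} = - 2 \cdot 7 \left(1 + \left(\left(-1\right)^{2} + 3^{2}\right)\right) \left(-602 + 7 \left(1 + \left(\left(-1\right)^{2} + 3^{2}\right)\right)\right) = - 2 \cdot 7 \left(1 + \left(1 + 9\right)\right) \left(-602 + 7 \left(1 + \left(1 + 9\right)\right)\right) = - 2 \cdot 7 \left(1 + 10\right) \left(-602 + 7 \left(1 + 10\right)\right) = - 2 \cdot 7 \cdot 11 \left(-602 + 7 \cdot 11\right) = - 2 \cdot 77 \left(-602 + 77\right) = - 2 \cdot 77 \left(-525\right) = \left(-1\right) \left(-80850\right) = 80850$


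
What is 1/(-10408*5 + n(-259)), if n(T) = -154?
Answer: -1/52194 ≈ -1.9159e-5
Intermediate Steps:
1/(-10408*5 + n(-259)) = 1/(-10408*5 - 154) = 1/(-52040 - 154) = 1/(-52194) = -1/52194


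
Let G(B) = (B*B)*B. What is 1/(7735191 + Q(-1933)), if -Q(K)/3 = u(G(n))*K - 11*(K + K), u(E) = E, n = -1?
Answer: 1/7601814 ≈ 1.3155e-7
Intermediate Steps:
G(B) = B**3 (G(B) = B**2*B = B**3)
Q(K) = 69*K (Q(K) = -3*((-1)**3*K - 11*(K + K)) = -3*(-K - 22*K) = -(-69)*K = 69*K)
1/(7735191 + Q(-1933)) = 1/(7735191 + 69*(-1933)) = 1/(7735191 - 133377) = 1/7601814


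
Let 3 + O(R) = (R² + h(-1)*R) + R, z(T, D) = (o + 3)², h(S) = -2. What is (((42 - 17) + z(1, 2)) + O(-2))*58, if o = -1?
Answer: 1856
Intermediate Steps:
z(T, D) = 4 (z(T, D) = (-1 + 3)² = 2² = 4)
O(R) = -3 + R² - R (O(R) = -3 + ((R² - 2*R) + R) = -3 + (R² - R) = -3 + R² - R)
(((42 - 17) + z(1, 2)) + O(-2))*58 = (((42 - 17) + 4) + (-3 + (-2)² - 1*(-2)))*58 = ((25 + 4) + (-3 + 4 + 2))*58 = (29 + 3)*58 = 32*58 = 1856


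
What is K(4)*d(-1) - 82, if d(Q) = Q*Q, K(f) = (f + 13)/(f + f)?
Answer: -639/8 ≈ -79.875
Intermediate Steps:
K(f) = (13 + f)/(2*f) (K(f) = (13 + f)/((2*f)) = (13 + f)*(1/(2*f)) = (13 + f)/(2*f))
d(Q) = Q**2
K(4)*d(-1) - 82 = ((1/2)*(13 + 4)/4)*(-1)**2 - 82 = ((1/2)*(1/4)*17)*1 - 82 = (17/8)*1 - 82 = 17/8 - 82 = -639/8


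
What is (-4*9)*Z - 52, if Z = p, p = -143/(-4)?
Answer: -1339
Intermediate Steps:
p = 143/4 (p = -143*(-¼) = 143/4 ≈ 35.750)
Z = 143/4 ≈ 35.750
(-4*9)*Z - 52 = -4*9*(143/4) - 52 = -36*143/4 - 52 = -1287 - 52 = -1339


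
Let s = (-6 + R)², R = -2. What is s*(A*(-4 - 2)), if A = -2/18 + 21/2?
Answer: -11968/3 ≈ -3989.3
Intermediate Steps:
A = 187/18 (A = -2*1/18 + 21*(½) = -⅑ + 21/2 = 187/18 ≈ 10.389)
s = 64 (s = (-6 - 2)² = (-8)² = 64)
s*(A*(-4 - 2)) = 64*(187*(-4 - 2)/18) = 64*((187/18)*(-6)) = 64*(-187/3) = -11968/3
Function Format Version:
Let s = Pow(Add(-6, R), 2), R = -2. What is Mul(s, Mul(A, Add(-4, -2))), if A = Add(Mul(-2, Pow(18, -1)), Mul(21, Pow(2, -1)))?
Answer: Rational(-11968, 3) ≈ -3989.3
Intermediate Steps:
A = Rational(187, 18) (A = Add(Mul(-2, Rational(1, 18)), Mul(21, Rational(1, 2))) = Add(Rational(-1, 9), Rational(21, 2)) = Rational(187, 18) ≈ 10.389)
s = 64 (s = Pow(Add(-6, -2), 2) = Pow(-8, 2) = 64)
Mul(s, Mul(A, Add(-4, -2))) = Mul(64, Mul(Rational(187, 18), Add(-4, -2))) = Mul(64, Mul(Rational(187, 18), -6)) = Mul(64, Rational(-187, 3)) = Rational(-11968, 3)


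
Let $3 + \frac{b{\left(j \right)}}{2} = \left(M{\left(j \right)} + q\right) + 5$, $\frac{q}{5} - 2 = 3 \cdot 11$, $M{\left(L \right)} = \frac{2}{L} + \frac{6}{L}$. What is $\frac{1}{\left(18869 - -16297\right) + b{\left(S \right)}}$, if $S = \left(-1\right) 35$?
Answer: $\frac{35}{1243184} \approx 2.8154 \cdot 10^{-5}$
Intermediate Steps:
$M{\left(L \right)} = \frac{8}{L}$
$q = 175$ ($q = 10 + 5 \cdot 3 \cdot 11 = 10 + 5 \cdot 33 = 10 + 165 = 175$)
$S = -35$
$b{\left(j \right)} = 354 + \frac{16}{j}$ ($b{\left(j \right)} = -6 + 2 \left(\left(\frac{8}{j} + 175\right) + 5\right) = -6 + 2 \left(\left(175 + \frac{8}{j}\right) + 5\right) = -6 + 2 \left(180 + \frac{8}{j}\right) = -6 + \left(360 + \frac{16}{j}\right) = 354 + \frac{16}{j}$)
$\frac{1}{\left(18869 - -16297\right) + b{\left(S \right)}} = \frac{1}{\left(18869 - -16297\right) + \left(354 + \frac{16}{-35}\right)} = \frac{1}{\left(18869 + 16297\right) + \left(354 + 16 \left(- \frac{1}{35}\right)\right)} = \frac{1}{35166 + \left(354 - \frac{16}{35}\right)} = \frac{1}{35166 + \frac{12374}{35}} = \frac{1}{\frac{1243184}{35}} = \frac{35}{1243184}$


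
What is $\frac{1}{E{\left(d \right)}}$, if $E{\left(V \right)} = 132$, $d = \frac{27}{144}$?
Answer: $\frac{1}{132} \approx 0.0075758$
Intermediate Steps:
$d = \frac{3}{16}$ ($d = 27 \cdot \frac{1}{144} = \frac{3}{16} \approx 0.1875$)
$\frac{1}{E{\left(d \right)}} = \frac{1}{132}$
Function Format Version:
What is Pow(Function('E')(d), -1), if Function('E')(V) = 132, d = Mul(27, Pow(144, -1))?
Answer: Rational(1, 132) ≈ 0.0075758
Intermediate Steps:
d = Rational(3, 16) (d = Mul(27, Rational(1, 144)) = Rational(3, 16) ≈ 0.18750)
Pow(Function('E')(d), -1) = Pow(132, -1) = Rational(1, 132)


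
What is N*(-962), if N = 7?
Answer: -6734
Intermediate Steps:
N*(-962) = 7*(-962) = -6734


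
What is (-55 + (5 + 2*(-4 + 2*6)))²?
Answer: 1156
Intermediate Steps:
(-55 + (5 + 2*(-4 + 2*6)))² = (-55 + (5 + 2*(-4 + 12)))² = (-55 + (5 + 2*8))² = (-55 + (5 + 16))² = (-55 + 21)² = (-34)² = 1156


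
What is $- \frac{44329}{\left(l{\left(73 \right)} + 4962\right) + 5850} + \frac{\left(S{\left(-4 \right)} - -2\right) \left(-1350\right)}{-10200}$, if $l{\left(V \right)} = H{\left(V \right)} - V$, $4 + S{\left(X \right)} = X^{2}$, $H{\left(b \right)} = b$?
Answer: $- \frac{24295}{10812} \approx -2.247$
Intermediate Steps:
$S{\left(X \right)} = -4 + X^{2}$
$l{\left(V \right)} = 0$ ($l{\left(V \right)} = V - V = 0$)
$- \frac{44329}{\left(l{\left(73 \right)} + 4962\right) + 5850} + \frac{\left(S{\left(-4 \right)} - -2\right) \left(-1350\right)}{-10200} = - \frac{44329}{\left(0 + 4962\right) + 5850} + \frac{\left(\left(-4 + \left(-4\right)^{2}\right) - -2\right) \left(-1350\right)}{-10200} = - \frac{44329}{4962 + 5850} + \left(\left(-4 + 16\right) + 2\right) \left(-1350\right) \left(- \frac{1}{10200}\right) = - \frac{44329}{10812} + \left(12 + 2\right) \left(-1350\right) \left(- \frac{1}{10200}\right) = \left(-44329\right) \frac{1}{10812} + 14 \left(-1350\right) \left(- \frac{1}{10200}\right) = - \frac{44329}{10812} - - \frac{63}{34} = - \frac{44329}{10812} + \frac{63}{34} = - \frac{24295}{10812}$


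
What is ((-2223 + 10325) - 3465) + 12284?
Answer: 16921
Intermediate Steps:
((-2223 + 10325) - 3465) + 12284 = (8102 - 3465) + 12284 = 4637 + 12284 = 16921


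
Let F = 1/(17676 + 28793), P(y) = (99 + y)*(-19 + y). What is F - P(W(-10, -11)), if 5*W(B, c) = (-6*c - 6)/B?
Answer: 2295057466/1161725 ≈ 1975.6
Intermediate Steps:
W(B, c) = (-6 - 6*c)/(5*B) (W(B, c) = ((-6*c - 6)/B)/5 = ((-6 - 6*c)/B)/5 = (-6 - 6*c)/(5*B))
P(y) = (-19 + y)*(99 + y)
F = 1/46469 ≈ 2.1520e-5
F - P(W(-10, -11)) = 1/46469 - (-1881 + ((6/5)*(-1 - 1*(-11))/(-10))² + 80*((6/5)*(-1 - 1*(-11))/(-10))) = 1/46469 - (-1881 + ((6/5)*(-⅒)*(-1 + 11))² + 80*((6/5)*(-⅒)*(-1 + 11))) = 1/46469 - (-1881 + ((6/5)*(-⅒)*10)² + 80*((6/5)*(-⅒)*10)) = 1/46469 - (-1881 + (-6/5)² + 80*(-6/5)) = 1/46469 - (-1881 + 36/25 - 96) = 1/46469 - 1*(-49389/25) = 1/46469 + 49389/25 = 2295057466/1161725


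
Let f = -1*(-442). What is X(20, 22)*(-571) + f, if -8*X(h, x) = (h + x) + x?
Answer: 5010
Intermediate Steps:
X(h, x) = -x/4 - h/8 (X(h, x) = -((h + x) + x)/8 = -(h + 2*x)/8 = -x/4 - h/8)
f = 442
X(20, 22)*(-571) + f = (-¼*22 - ⅛*20)*(-571) + 442 = (-11/2 - 5/2)*(-571) + 442 = -8*(-571) + 442 = 4568 + 442 = 5010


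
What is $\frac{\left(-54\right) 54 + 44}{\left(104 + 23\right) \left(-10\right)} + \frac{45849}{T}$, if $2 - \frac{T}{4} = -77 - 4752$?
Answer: $\frac{56863379}{12270740} \approx 4.6341$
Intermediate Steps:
$T = 19324$ ($T = 8 - 4 \left(-77 - 4752\right) = 8 - -19316 = 8 + 19316 = 19324$)
$\frac{\left(-54\right) 54 + 44}{\left(104 + 23\right) \left(-10\right)} + \frac{45849}{T} = \frac{\left(-54\right) 54 + 44}{\left(104 + 23\right) \left(-10\right)} + \frac{45849}{19324} = \frac{-2916 + 44}{127 \left(-10\right)} + 45849 \cdot \frac{1}{19324} = - \frac{2872}{-1270} + \frac{45849}{19324} = \left(-2872\right) \left(- \frac{1}{1270}\right) + \frac{45849}{19324} = \frac{1436}{635} + \frac{45849}{19324} = \frac{56863379}{12270740}$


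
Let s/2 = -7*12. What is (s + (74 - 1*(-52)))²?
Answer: 1764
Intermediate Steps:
s = -168 (s = 2*(-7*12) = 2*(-84) = -168)
(s + (74 - 1*(-52)))² = (-168 + (74 - 1*(-52)))² = (-168 + (74 + 52))² = (-168 + 126)² = (-42)² = 1764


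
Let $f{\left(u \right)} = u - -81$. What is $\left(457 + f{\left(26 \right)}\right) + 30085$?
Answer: $30649$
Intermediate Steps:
$f{\left(u \right)} = 81 + u$ ($f{\left(u \right)} = u + 81 = 81 + u$)
$\left(457 + f{\left(26 \right)}\right) + 30085 = \left(457 + \left(81 + 26\right)\right) + 30085 = \left(457 + 107\right) + 30085 = 564 + 30085 = 30649$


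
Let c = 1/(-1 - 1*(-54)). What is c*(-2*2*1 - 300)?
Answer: -304/53 ≈ -5.7358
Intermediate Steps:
c = 1/53 (c = 1/(-1 + 54) = 1/53 ≈ 0.018868)
c*(-2*2*1 - 300) = (-2*2*1 - 300)/53 = (-4*1 - 300)/53 = (-4 - 300)/53 = (1/53)*(-304) = -304/53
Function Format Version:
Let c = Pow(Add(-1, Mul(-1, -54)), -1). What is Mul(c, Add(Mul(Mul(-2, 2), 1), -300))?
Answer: Rational(-304, 53) ≈ -5.7358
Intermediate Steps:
c = Rational(1, 53) (c = Pow(Add(-1, 54), -1) = Pow(53, -1) = Rational(1, 53) ≈ 0.018868)
Mul(c, Add(Mul(Mul(-2, 2), 1), -300)) = Mul(Rational(1, 53), Add(Mul(Mul(-2, 2), 1), -300)) = Mul(Rational(1, 53), Add(Mul(-4, 1), -300)) = Mul(Rational(1, 53), Add(-4, -300)) = Mul(Rational(1, 53), -304) = Rational(-304, 53)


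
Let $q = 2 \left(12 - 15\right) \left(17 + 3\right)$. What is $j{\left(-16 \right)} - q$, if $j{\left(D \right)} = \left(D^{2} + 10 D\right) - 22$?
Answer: $194$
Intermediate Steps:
$j{\left(D \right)} = -22 + D^{2} + 10 D$
$q = -120$ ($q = 2 \left(\left(-3\right) 20\right) = 2 \left(-60\right) = -120$)
$j{\left(-16 \right)} - q = \left(-22 + \left(-16\right)^{2} + 10 \left(-16\right)\right) - -120 = \left(-22 + 256 - 160\right) + 120 = 74 + 120 = 194$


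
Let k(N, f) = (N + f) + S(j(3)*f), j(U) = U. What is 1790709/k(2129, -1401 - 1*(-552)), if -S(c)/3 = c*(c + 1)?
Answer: -1790709/19452706 ≈ -0.092054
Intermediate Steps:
S(c) = -3*c*(1 + c) (S(c) = -3*c*(c + 1) = -3*c*(1 + c))
k(N, f) = N + f - 9*f*(1 + 3*f) (k(N, f) = (N + f) - 3*3*f*(1 + 3*f) = (N + f) - 9*f*(1 + 3*f) = N + f - 9*f*(1 + 3*f))
1790709/k(2129, -1401 - 1*(-552)) = 1790709/(2129 - 27*(-1401 - 1*(-552))**2 - 8*(-1401 - 1*(-552))) = 1790709/(2129 - 27*(-1401 + 552)**2 - 8*(-1401 + 552)) = 1790709/(2129 - 27*(-849)**2 - 8*(-849)) = 1790709/(2129 - 27*720801 + 6792) = 1790709/(2129 - 19461627 + 6792) = 1790709/(-19452706) = 1790709*(-1/19452706) = -1790709/19452706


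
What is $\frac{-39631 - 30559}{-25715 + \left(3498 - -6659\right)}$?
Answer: $\frac{35095}{7779} \approx 4.5115$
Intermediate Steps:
$\frac{-39631 - 30559}{-25715 + \left(3498 - -6659\right)} = - \frac{70190}{-25715 + \left(3498 + 6659\right)} = - \frac{70190}{-25715 + 10157} = - \frac{70190}{-15558} = \left(-70190\right) \left(- \frac{1}{15558}\right) = \frac{35095}{7779}$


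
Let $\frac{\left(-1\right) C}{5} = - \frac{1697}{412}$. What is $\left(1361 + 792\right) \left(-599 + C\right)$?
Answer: $- \frac{513066359}{412} \approx -1.2453 \cdot 10^{6}$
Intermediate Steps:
$C = \frac{8485}{412}$ ($C = - 5 \left(- \frac{1697}{412}\right) = - 5 \left(\left(-1697\right) \frac{1}{412}\right) = \left(-5\right) \left(- \frac{1697}{412}\right) = \frac{8485}{412} \approx 20.595$)
$\left(1361 + 792\right) \left(-599 + C\right) = \left(1361 + 792\right) \left(-599 + \frac{8485}{412}\right) = 2153 \left(- \frac{238303}{412}\right) = - \frac{513066359}{412}$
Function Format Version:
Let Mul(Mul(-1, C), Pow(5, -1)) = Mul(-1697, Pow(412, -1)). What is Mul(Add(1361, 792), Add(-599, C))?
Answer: Rational(-513066359, 412) ≈ -1.2453e+6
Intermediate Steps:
C = Rational(8485, 412) (C = Mul(-5, Mul(-1697, Pow(412, -1))) = Mul(-5, Mul(-1697, Rational(1, 412))) = Mul(-5, Rational(-1697, 412)) = Rational(8485, 412) ≈ 20.595)
Mul(Add(1361, 792), Add(-599, C)) = Mul(Add(1361, 792), Add(-599, Rational(8485, 412))) = Mul(2153, Rational(-238303, 412)) = Rational(-513066359, 412)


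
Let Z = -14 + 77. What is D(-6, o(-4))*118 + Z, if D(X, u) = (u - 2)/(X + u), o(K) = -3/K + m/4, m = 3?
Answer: 685/9 ≈ 76.111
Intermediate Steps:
o(K) = ¾ - 3/K (o(K) = -3/K + 3/4 = -3/K + 3*(¼) = -3/K + ¾ = ¾ - 3/K)
D(X, u) = (-2 + u)/(X + u)
Z = 63
D(-6, o(-4))*118 + Z = ((-2 + (¾ - 3/(-4)))/(-6 + (¾ - 3/(-4))))*118 + 63 = ((-2 + (¾ - 3*(-¼)))/(-6 + (¾ - 3*(-¼))))*118 + 63 = ((-2 + (¾ + ¾))/(-6 + (¾ + ¾)))*118 + 63 = ((-2 + 3/2)/(-6 + 3/2))*118 + 63 = (-½/(-9/2))*118 + 63 = -2/9*(-½)*118 + 63 = (⅑)*118 + 63 = 118/9 + 63 = 685/9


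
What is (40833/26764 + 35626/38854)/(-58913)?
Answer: -1270009823/30631474304164 ≈ -4.1461e-5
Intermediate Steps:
(40833/26764 + 35626/38854)/(-58913) = (40833*(1/26764) + 35626*(1/38854))*(-1/58913) = (40833/26764 + 17813/19427)*(-1/58913) = (1270009823/519944228)*(-1/58913) = -1270009823/30631474304164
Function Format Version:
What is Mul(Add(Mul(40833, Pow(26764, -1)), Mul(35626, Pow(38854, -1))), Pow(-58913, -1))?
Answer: Rational(-1270009823, 30631474304164) ≈ -4.1461e-5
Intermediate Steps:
Mul(Add(Mul(40833, Pow(26764, -1)), Mul(35626, Pow(38854, -1))), Pow(-58913, -1)) = Mul(Add(Mul(40833, Rational(1, 26764)), Mul(35626, Rational(1, 38854))), Rational(-1, 58913)) = Mul(Add(Rational(40833, 26764), Rational(17813, 19427)), Rational(-1, 58913)) = Mul(Rational(1270009823, 519944228), Rational(-1, 58913)) = Rational(-1270009823, 30631474304164)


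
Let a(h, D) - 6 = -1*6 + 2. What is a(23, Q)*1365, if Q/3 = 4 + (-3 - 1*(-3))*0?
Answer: 2730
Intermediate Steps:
Q = 12 (Q = 3*(4 + (-3 - 1*(-3))*0) = 3*(4 + (-3 + 3)*0) = 3*(4 + 0*0) = 3*(4 + 0) = 3*4 = 12)
a(h, D) = 2 (a(h, D) = 6 + (-1*6 + 2) = 6 + (-6 + 2) = 6 - 4 = 2)
a(23, Q)*1365 = 2*1365 = 2730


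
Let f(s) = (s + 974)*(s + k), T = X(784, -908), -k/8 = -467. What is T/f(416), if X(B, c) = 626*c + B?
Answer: -23651/240470 ≈ -0.098353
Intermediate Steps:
k = 3736 (k = -8*(-467) = 3736)
X(B, c) = B + 626*c
T = -567624 (T = 784 + 626*(-908) = 784 - 568408 = -567624)
f(s) = (974 + s)*(3736 + s) (f(s) = (s + 974)*(s + 3736) = (974 + s)*(3736 + s))
T/f(416) = -567624/(3638864 + 416**2 + 4710*416) = -567624/(3638864 + 173056 + 1959360) = -567624/5771280 = -567624*1/5771280 = -23651/240470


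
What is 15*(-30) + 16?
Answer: -434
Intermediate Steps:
15*(-30) + 16 = -450 + 16 = -434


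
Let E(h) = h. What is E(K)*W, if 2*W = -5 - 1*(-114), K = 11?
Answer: 1199/2 ≈ 599.50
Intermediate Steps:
W = 109/2 (W = (-5 - 1*(-114))/2 = (-5 + 114)/2 = (1/2)*109 = 109/2 ≈ 54.500)
E(K)*W = 11*(109/2) = 1199/2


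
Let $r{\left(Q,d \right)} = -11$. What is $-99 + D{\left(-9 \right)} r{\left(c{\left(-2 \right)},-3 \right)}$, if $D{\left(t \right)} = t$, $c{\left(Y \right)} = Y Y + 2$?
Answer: $0$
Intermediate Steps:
$c{\left(Y \right)} = 2 + Y^{2}$ ($c{\left(Y \right)} = Y^{2} + 2 = 2 + Y^{2}$)
$-99 + D{\left(-9 \right)} r{\left(c{\left(-2 \right)},-3 \right)} = -99 - -99 = -99 + 99 = 0$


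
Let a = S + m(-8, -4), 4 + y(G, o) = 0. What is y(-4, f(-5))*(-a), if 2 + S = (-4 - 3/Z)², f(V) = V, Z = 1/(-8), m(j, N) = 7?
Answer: 1620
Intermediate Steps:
Z = -⅛ ≈ -0.12500
y(G, o) = -4 (y(G, o) = -4 + 0 = -4)
S = 398 (S = -2 + (-4 - 3/(-⅛))² = -2 + (-4 - 3*(-8))² = -2 + (-4 + 24)² = -2 + 20² = -2 + 400 = 398)
a = 405 (a = 398 + 7 = 405)
y(-4, f(-5))*(-a) = -(-4)*405 = -4*(-405) = 1620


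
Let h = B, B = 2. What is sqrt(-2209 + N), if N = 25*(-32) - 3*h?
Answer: 3*I*sqrt(335) ≈ 54.909*I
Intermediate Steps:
h = 2
N = -806 (N = 25*(-32) - 3*2 = -800 - 6 = -806)
sqrt(-2209 + N) = sqrt(-2209 - 806) = sqrt(-3015) = 3*I*sqrt(335)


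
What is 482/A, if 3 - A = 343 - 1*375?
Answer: 482/35 ≈ 13.771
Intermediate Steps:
A = 35 (A = 3 - (343 - 1*375) = 3 - (343 - 375) = 3 - 1*(-32) = 3 + 32 = 35)
482/A = 482/35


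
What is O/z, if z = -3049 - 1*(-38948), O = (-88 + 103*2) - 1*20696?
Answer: -20578/35899 ≈ -0.57322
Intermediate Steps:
O = -20578 (O = (-88 + 206) - 20696 = 118 - 20696 = -20578)
z = 35899 (z = -3049 + 38948 = 35899)
O/z = -20578/35899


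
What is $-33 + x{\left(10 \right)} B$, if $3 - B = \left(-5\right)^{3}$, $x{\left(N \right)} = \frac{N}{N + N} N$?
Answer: $607$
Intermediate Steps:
$x{\left(N \right)} = \frac{N}{2}$ ($x{\left(N \right)} = \frac{N}{2 N} N = N \frac{1}{2 N} N = \frac{N}{2}$)
$B = 128$ ($B = 3 - \left(-5\right)^{3} = 3 - -125 = 3 + 125 = 128$)
$-33 + x{\left(10 \right)} B = -33 + \frac{1}{2} \cdot 10 \cdot 128 = -33 + 5 \cdot 128 = -33 + 640 = 607$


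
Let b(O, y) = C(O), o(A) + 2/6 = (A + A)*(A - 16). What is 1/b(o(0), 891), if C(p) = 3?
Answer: 1/3 ≈ 0.33333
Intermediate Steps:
o(A) = -1/3 + 2*A*(-16 + A) (o(A) = -1/3 + (A + A)*(A - 16) = -1/3 + (2*A)*(-16 + A) = -1/3 + 2*A*(-16 + A))
b(O, y) = 3
1/b(o(0), 891) = 1/3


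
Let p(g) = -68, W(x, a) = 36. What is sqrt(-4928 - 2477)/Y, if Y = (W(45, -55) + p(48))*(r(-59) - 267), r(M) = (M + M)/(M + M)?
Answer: I*sqrt(7405)/8512 ≈ 0.01011*I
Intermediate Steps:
r(M) = 1 (r(M) = (2*M)/((2*M)) = (2*M)*(1/(2*M)) = 1)
Y = 8512 (Y = (36 - 68)*(1 - 267) = -32*(-266) = 8512)
sqrt(-4928 - 2477)/Y = sqrt(-4928 - 2477)/8512 = sqrt(-7405)*(1/8512) = (I*sqrt(7405))*(1/8512) = I*sqrt(7405)/8512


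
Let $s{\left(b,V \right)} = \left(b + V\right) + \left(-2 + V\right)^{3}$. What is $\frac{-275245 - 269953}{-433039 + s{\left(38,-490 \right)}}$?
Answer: $\frac{545198}{119528979} \approx 0.0045612$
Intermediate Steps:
$s{\left(b,V \right)} = V + b + \left(-2 + V\right)^{3}$ ($s{\left(b,V \right)} = \left(V + b\right) + \left(-2 + V\right)^{3} = V + b + \left(-2 + V\right)^{3}$)
$\frac{-275245 - 269953}{-433039 + s{\left(38,-490 \right)}} = \frac{-275245 - 269953}{-433039 + \left(-490 + 38 + \left(-2 - 490\right)^{3}\right)} = - \frac{545198}{-433039 + \left(-490 + 38 + \left(-492\right)^{3}\right)} = - \frac{545198}{-433039 - 119095940} = - \frac{545198}{-119528979} = \left(-545198\right) \left(- \frac{1}{119528979}\right) = \frac{545198}{119528979}$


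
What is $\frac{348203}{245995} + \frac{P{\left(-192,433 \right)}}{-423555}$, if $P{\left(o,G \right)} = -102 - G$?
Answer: $\frac{29522945798}{20838482445} \approx 1.4168$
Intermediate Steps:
$\frac{348203}{245995} + \frac{P{\left(-192,433 \right)}}{-423555} = \frac{348203}{245995} + \frac{-102 - 433}{-423555} = 348203 \cdot \frac{1}{245995} + \left(-102 - 433\right) \left(- \frac{1}{423555}\right) = \frac{348203}{245995} - - \frac{107}{84711} = \frac{348203}{245995} + \frac{107}{84711} = \frac{29522945798}{20838482445}$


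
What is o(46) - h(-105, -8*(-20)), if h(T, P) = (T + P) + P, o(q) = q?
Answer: -169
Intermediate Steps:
h(T, P) = T + 2*P (h(T, P) = (P + T) + P = T + 2*P)
o(46) - h(-105, -8*(-20)) = 46 - (-105 + 2*(-8*(-20))) = 46 - (-105 + 2*160) = 46 - (-105 + 320) = 46 - 1*215 = 46 - 215 = -169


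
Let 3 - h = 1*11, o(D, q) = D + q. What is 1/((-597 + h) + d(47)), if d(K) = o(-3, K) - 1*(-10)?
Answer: -1/551 ≈ -0.0018149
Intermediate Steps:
d(K) = 7 + K (d(K) = (-3 + K) - 1*(-10) = (-3 + K) + 10 = 7 + K)
h = -8 (h = 3 - 11 = -8)
1/((-597 + h) + d(47)) = 1/((-597 - 8) + (7 + 47)) = 1/(-605 + 54) = 1/(-551) = -1/551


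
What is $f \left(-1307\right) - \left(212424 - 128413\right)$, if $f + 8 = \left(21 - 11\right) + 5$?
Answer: $-93160$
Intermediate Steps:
$f = 7$ ($f = -8 + \left(\left(21 - 11\right) + 5\right) = -8 + \left(10 + 5\right) = -8 + 15 = 7$)
$f \left(-1307\right) - \left(212424 - 128413\right) = 7 \left(-1307\right) - \left(212424 - 128413\right) = -9149 - \left(212424 - 128413\right) = -9149 - 84011 = -93160$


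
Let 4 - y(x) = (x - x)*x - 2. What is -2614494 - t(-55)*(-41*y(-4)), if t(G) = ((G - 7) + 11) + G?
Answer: -2640570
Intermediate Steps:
t(G) = 4 + 2*G (t(G) = ((-7 + G) + 11) + G = (4 + G) + G = 4 + 2*G)
y(x) = 6 (y(x) = 4 - ((x - x)*x - 2) = 4 - (0*x - 2) = 4 - (0 - 2) = 4 - 1*(-2) = 4 + 2 = 6)
-2614494 - t(-55)*(-41*y(-4)) = -2614494 - (4 + 2*(-55))*(-41*6) = -2614494 - (4 - 110)*(-246) = -2614494 - (-106)*(-246) = -2614494 - 1*26076 = -2614494 - 26076 = -2640570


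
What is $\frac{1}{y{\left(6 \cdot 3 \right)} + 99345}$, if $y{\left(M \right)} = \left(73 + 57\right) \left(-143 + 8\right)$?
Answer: $\frac{1}{81795} \approx 1.2226 \cdot 10^{-5}$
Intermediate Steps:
$y{\left(M \right)} = -17550$ ($y{\left(M \right)} = 130 \left(-135\right) = -17550$)
$\frac{1}{y{\left(6 \cdot 3 \right)} + 99345} = \frac{1}{-17550 + 99345} = \frac{1}{81795}$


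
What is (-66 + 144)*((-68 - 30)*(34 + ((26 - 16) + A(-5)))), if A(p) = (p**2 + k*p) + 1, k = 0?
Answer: -535080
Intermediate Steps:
A(p) = 1 + p**2 (A(p) = (p**2 + 0*p) + 1 = (p**2 + 0) + 1 = p**2 + 1 = 1 + p**2)
(-66 + 144)*((-68 - 30)*(34 + ((26 - 16) + A(-5)))) = (-66 + 144)*((-68 - 30)*(34 + ((26 - 16) + (1 + (-5)**2)))) = 78*(-98*(34 + (10 + (1 + 25)))) = 78*(-98*(34 + (10 + 26))) = 78*(-98*(34 + 36)) = 78*(-98*70) = 78*(-6860) = -535080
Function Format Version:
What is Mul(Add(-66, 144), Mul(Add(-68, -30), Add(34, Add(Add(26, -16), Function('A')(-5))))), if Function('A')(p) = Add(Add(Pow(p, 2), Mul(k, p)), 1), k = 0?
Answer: -535080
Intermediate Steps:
Function('A')(p) = Add(1, Pow(p, 2)) (Function('A')(p) = Add(Add(Pow(p, 2), Mul(0, p)), 1) = Add(Add(Pow(p, 2), 0), 1) = Add(Pow(p, 2), 1) = Add(1, Pow(p, 2)))
Mul(Add(-66, 144), Mul(Add(-68, -30), Add(34, Add(Add(26, -16), Function('A')(-5))))) = Mul(Add(-66, 144), Mul(Add(-68, -30), Add(34, Add(Add(26, -16), Add(1, Pow(-5, 2)))))) = Mul(78, Mul(-98, Add(34, Add(10, Add(1, 25))))) = Mul(78, Mul(-98, Add(34, Add(10, 26)))) = Mul(78, Mul(-98, Add(34, 36))) = Mul(78, Mul(-98, 70)) = Mul(78, -6860) = -535080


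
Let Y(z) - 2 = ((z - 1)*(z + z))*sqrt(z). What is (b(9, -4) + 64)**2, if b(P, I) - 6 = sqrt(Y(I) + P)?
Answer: (70 + sqrt(11 + 80*I))**2 ≈ 5859.3 + 906.79*I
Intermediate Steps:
Y(z) = 2 + 2*z**(3/2)*(-1 + z) (Y(z) = 2 + ((z - 1)*(z + z))*sqrt(z) = 2 + ((-1 + z)*(2*z))*sqrt(z) = 2 + (2*z*(-1 + z))*sqrt(z) = 2 + 2*z**(3/2)*(-1 + z))
b(P, I) = 6 + sqrt(2 + P - 2*I**(3/2) + 2*I**(5/2)) (b(P, I) = 6 + sqrt((2 - 2*I**(3/2) + 2*I**(5/2)) + P) = 6 + sqrt(2 + P - 2*I**(3/2) + 2*I**(5/2)))
(b(9, -4) + 64)**2 = ((6 + sqrt(2 + 9 - (-16)*I + 2*(-4)**(5/2))) + 64)**2 = ((6 + sqrt(2 + 9 - (-16)*I + 2*(32*I))) + 64)**2 = ((6 + sqrt(2 + 9 + 16*I + 64*I)) + 64)**2 = ((6 + sqrt(11 + 80*I)) + 64)**2 = (70 + sqrt(11 + 80*I))**2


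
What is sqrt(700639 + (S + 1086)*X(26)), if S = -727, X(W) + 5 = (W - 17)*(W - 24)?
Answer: 7*sqrt(14394) ≈ 839.83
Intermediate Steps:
X(W) = -5 + (-24 + W)*(-17 + W) (X(W) = -5 + (W - 17)*(W - 24) = -5 + (-17 + W)*(-24 + W) = -5 + (-24 + W)*(-17 + W))
sqrt(700639 + (S + 1086)*X(26)) = sqrt(700639 + (-727 + 1086)*(403 + 26**2 - 41*26)) = sqrt(700639 + 359*(403 + 676 - 1066)) = sqrt(700639 + 359*13) = sqrt(700639 + 4667) = sqrt(705306) = 7*sqrt(14394)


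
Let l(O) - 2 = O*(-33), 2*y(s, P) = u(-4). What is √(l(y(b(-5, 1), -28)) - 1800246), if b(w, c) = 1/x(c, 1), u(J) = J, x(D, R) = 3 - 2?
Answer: I*√1800178 ≈ 1341.7*I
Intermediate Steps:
x(D, R) = 1
b(w, c) = 1 (b(w, c) = 1/1 = 1)
y(s, P) = -2 (y(s, P) = (½)*(-4) = -2)
l(O) = 2 - 33*O (l(O) = 2 + O*(-33) = 2 - 33*O)
√(l(y(b(-5, 1), -28)) - 1800246) = √((2 - 33*(-2)) - 1800246) = √((2 + 66) - 1800246) = √(68 - 1800246) = √(-1800178) = I*√1800178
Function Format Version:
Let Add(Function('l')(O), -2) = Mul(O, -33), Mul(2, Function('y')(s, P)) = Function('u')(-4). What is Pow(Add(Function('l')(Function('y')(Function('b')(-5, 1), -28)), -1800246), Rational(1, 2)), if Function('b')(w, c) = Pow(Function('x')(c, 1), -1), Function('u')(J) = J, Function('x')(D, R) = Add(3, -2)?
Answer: Mul(I, Pow(1800178, Rational(1, 2))) ≈ Mul(1341.7, I)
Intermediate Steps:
Function('x')(D, R) = 1
Function('b')(w, c) = 1 (Function('b')(w, c) = Pow(1, -1) = 1)
Function('y')(s, P) = -2 (Function('y')(s, P) = Mul(Rational(1, 2), -4) = -2)
Function('l')(O) = Add(2, Mul(-33, O)) (Function('l')(O) = Add(2, Mul(O, -33)) = Add(2, Mul(-33, O)))
Pow(Add(Function('l')(Function('y')(Function('b')(-5, 1), -28)), -1800246), Rational(1, 2)) = Pow(Add(Add(2, Mul(-33, -2)), -1800246), Rational(1, 2)) = Pow(Add(Add(2, 66), -1800246), Rational(1, 2)) = Pow(Add(68, -1800246), Rational(1, 2)) = Pow(-1800178, Rational(1, 2)) = Mul(I, Pow(1800178, Rational(1, 2)))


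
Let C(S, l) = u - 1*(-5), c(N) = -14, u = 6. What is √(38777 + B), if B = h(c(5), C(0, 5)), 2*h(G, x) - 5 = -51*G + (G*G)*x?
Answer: √160858/2 ≈ 200.54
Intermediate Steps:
C(S, l) = 11 (C(S, l) = 6 - 1*(-5) = 6 + 5 = 11)
h(G, x) = 5/2 - 51*G/2 + x*G²/2 (h(G, x) = 5/2 + (-51*G + (G*G)*x)/2 = 5/2 + (-51*G + G²*x)/2 = 5/2 + (-51*G + x*G²)/2 = 5/2 + (-51*G/2 + x*G²/2) = 5/2 - 51*G/2 + x*G²/2)
B = 2875/2 (B = 5/2 - 51/2*(-14) + (½)*11*(-14)² = 5/2 + 357 + (½)*11*196 = 5/2 + 357 + 1078 = 2875/2 ≈ 1437.5)
√(38777 + B) = √(38777 + 2875/2) = √(80429/2) = √160858/2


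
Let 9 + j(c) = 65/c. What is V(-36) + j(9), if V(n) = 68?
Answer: 596/9 ≈ 66.222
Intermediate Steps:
j(c) = -9 + 65/c
V(-36) + j(9) = 68 + (-9 + 65/9) = 68 - 16/9 = 596/9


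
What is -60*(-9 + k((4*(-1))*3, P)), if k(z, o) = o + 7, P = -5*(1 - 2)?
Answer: -180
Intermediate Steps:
P = 5 (P = -5*(-1) = 5)
k(z, o) = 7 + o
-60*(-9 + k((4*(-1))*3, P)) = -60*(-9 + (7 + 5)) = -60*(-9 + 12) = -60*3 = -180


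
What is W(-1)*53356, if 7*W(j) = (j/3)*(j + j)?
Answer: 106712/21 ≈ 5081.5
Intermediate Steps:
W(j) = 2*j²/21 (W(j) = ((j/3)*(j + j))/7 = ((j*(⅓))*(2*j))/7 = ((j/3)*(2*j))/7 = (2*j²/3)/7 = 2*j²/21)
W(-1)*53356 = ((2/21)*(-1)²)*53356 = ((2/21)*1)*53356 = (2/21)*53356 = 106712/21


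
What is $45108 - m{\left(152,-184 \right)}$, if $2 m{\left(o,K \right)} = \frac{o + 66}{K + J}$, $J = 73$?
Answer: $\frac{5007097}{111} \approx 45109.0$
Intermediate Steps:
$m{\left(o,K \right)} = \frac{66 + o}{2 \left(73 + K\right)}$ ($m{\left(o,K \right)} = \frac{\left(o + 66\right) \frac{1}{K + 73}}{2} = \frac{\left(66 + o\right) \frac{1}{73 + K}}{2} = \frac{\frac{1}{73 + K} \left(66 + o\right)}{2} = \frac{66 + o}{2 \left(73 + K\right)}$)
$45108 - m{\left(152,-184 \right)} = 45108 - \frac{66 + 152}{2 \left(73 - 184\right)} = 45108 - \frac{1}{2} \frac{1}{-111} \cdot 218 = 45108 - \frac{1}{2} \left(- \frac{1}{111}\right) 218 = 45108 - - \frac{109}{111} = 45108 + \frac{109}{111} = \frac{5007097}{111}$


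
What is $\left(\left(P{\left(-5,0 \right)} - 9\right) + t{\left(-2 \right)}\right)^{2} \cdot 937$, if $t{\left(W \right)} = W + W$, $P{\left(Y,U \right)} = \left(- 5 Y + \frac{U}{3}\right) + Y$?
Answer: $45913$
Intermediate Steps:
$P{\left(Y,U \right)} = - 4 Y + \frac{U}{3}$ ($P{\left(Y,U \right)} = \left(- 5 Y + \frac{U}{3}\right) + Y = - 4 Y + \frac{U}{3}$)
$t{\left(W \right)} = 2 W$
$\left(\left(P{\left(-5,0 \right)} - 9\right) + t{\left(-2 \right)}\right)^{2} \cdot 937 = \left(\left(\left(\left(-4\right) \left(-5\right) + \frac{1}{3} \cdot 0\right) - 9\right) + 2 \left(-2\right)\right)^{2} \cdot 937 = \left(\left(\left(20 + 0\right) - 9\right) - 4\right)^{2} \cdot 937 = \left(\left(20 - 9\right) - 4\right)^{2} \cdot 937 = \left(11 - 4\right)^{2} \cdot 937 = 7^{2} \cdot 937 = 49 \cdot 937 = 45913$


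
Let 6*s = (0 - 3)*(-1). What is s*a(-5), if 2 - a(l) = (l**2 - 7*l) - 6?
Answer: -26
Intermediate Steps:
a(l) = 8 - l**2 + 7*l (a(l) = 2 - ((l**2 - 7*l) - 6) = 2 - (-6 + l**2 - 7*l) = 2 + (6 - l**2 + 7*l) = 8 - l**2 + 7*l)
s = 1/2 (s = ((0 - 3)*(-1))/6 = (-3*(-1))/6 = (1/6)*3 = 1/2 ≈ 0.50000)
s*a(-5) = (8 - 1*(-5)**2 + 7*(-5))/2 = (8 - 1*25 - 35)/2 = (8 - 25 - 35)/2 = (1/2)*(-52) = -26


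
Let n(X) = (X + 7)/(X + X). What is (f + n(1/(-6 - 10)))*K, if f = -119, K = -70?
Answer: 12215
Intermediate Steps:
n(X) = (7 + X)/(2*X) (n(X) = (7 + X)/((2*X)) = (7 + X)*(1/(2*X)) = (7 + X)/(2*X))
(f + n(1/(-6 - 10)))*K = (-119 + (7 + 1/(-6 - 10))/(2*(1/(-6 - 10))))*(-70) = (-119 + (7 + 1/(-16))/(2*(1/(-16))))*(-70) = (-119 + (7 - 1/16)/(2*(-1/16)))*(-70) = (-119 + (½)*(-16)*(111/16))*(-70) = (-119 - 111/2)*(-70) = -349/2*(-70) = 12215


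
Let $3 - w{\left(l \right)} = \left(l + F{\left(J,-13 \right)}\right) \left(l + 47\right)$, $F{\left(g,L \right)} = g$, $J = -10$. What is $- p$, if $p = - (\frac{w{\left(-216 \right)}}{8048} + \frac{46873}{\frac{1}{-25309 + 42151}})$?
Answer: $\frac{6353373372977}{8048} \approx 7.8944 \cdot 10^{8}$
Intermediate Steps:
$w{\left(l \right)} = 3 - \left(-10 + l\right) \left(47 + l\right)$ ($w{\left(l \right)} = 3 - \left(l - 10\right) \left(l + 47\right) = 3 - \left(-10 + l\right) \left(47 + l\right)$)
$p = - \frac{6353373372977}{8048}$ ($p = - (\frac{473 - \left(-216\right)^{2} - -7992}{8048} + \frac{46873}{\frac{1}{-25309 + 42151}}) = - (\left(473 - 46656 + 7992\right) \frac{1}{8048} + \frac{46873}{\frac{1}{16842}}) = - (\left(473 - 46656 + 7992\right) \frac{1}{8048} + 46873 \frac{1}{\frac{1}{16842}}) = - (\left(-38191\right) \frac{1}{8048} + 46873 \cdot 16842) = - (- \frac{38191}{8048} + 789435066) = \left(-1\right) \frac{6353373372977}{8048} = - \frac{6353373372977}{8048} \approx -7.8944 \cdot 10^{8}$)
$- p = \left(-1\right) \left(- \frac{6353373372977}{8048}\right) = \frac{6353373372977}{8048}$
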